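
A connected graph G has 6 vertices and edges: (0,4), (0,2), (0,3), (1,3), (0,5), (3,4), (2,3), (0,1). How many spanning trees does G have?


By Kirchhoff's matrix tree theorem, the number of spanning trees equals
the determinant of any cofactor of the Laplacian matrix L.
G has 6 vertices and 8 edges.
Computing the (5 x 5) cofactor determinant gives 20.

20


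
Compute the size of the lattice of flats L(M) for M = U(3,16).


Flats of U(3,16): every subset of size < 3 is a flat, plus E itself.
Count = (16 choose 0) + (16 choose 1) + (16 choose 2) + 1
     = 1 + 16 + 120 + 1
     = 138.

138


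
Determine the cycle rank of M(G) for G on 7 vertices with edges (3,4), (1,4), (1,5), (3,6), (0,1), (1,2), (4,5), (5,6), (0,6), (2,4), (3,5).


Cycle rank (nullity) = |E| - r(M) = |E| - (|V| - c).
|E| = 11, |V| = 7, c = 1.
Nullity = 11 - (7 - 1) = 11 - 6 = 5.

5


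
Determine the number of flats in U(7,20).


Flats of U(7,20): every subset of size < 7 is a flat, plus E itself.
Count = C(20,0) + C(20,1) + C(20,2) + C(20,3) + C(20,4) + C(20,5) + C(20,6) + 1
     = 1 + 20 + 190 + 1140 + 4845 + 15504 + 38760 + 1
     = 60461.

60461


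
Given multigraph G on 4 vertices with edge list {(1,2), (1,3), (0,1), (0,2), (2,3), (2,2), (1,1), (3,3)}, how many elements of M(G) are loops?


In a graphic matroid, a loop is a self-loop edge (u,u) with rank 0.
Examining all 8 edges for self-loops...
Self-loops found: (2,2), (1,1), (3,3)
Number of loops = 3.

3


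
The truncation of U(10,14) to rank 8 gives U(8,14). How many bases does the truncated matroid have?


Truncating U(10,14) to rank 8 gives U(8,14).
Bases of U(8,14) are all 8-element subsets of 14 elements.
Number of bases = C(14,8) = 14! / (8! * 6!) = 3003.

3003


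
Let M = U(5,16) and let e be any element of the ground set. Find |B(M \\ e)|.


Deleting e from U(5,16) gives U(5,15) since n > r.
Bases of U(5,15) = (15 choose 5) = 3003.

3003


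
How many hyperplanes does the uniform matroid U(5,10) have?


Hyperplanes of U(5,10) are flats of rank 4.
In a uniform matroid, these are exactly the (4)-element subsets.
Count = (10 choose 4) = 210.

210


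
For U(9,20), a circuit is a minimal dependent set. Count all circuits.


In U(9,20), circuits are the (10)-element subsets.
Any set of 10 elements is dependent, and removing any one element gives
an independent set of size 9, so it is a minimal dependent set.
Number of circuits = (20 choose 10) = 184756.

184756


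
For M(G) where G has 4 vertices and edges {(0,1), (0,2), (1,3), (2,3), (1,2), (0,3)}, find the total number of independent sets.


An independent set in a graphic matroid is an acyclic edge subset.
G has 4 vertices and 6 edges.
Enumerate all 2^6 = 64 subsets, checking for acyclicity.
Total independent sets = 38.

38


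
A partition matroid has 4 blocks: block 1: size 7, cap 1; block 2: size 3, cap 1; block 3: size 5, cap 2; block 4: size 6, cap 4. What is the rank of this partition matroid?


Rank of a partition matroid = sum of min(|Si|, ci) for each block.
= min(7,1) + min(3,1) + min(5,2) + min(6,4)
= 1 + 1 + 2 + 4
= 8.

8


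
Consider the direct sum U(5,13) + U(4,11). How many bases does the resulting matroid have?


Bases of a direct sum M1 + M2: |B| = |B(M1)| * |B(M2)|.
|B(U(5,13))| = C(13,5) = 1287.
|B(U(4,11))| = C(11,4) = 330.
Total bases = 1287 * 330 = 424710.

424710


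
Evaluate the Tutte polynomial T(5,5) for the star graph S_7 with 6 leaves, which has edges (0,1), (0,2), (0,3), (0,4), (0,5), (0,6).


A star on 7 vertices is a tree with 6 edges.
T(x,y) = x^(6) for any tree.
T(5,5) = 5^6 = 15625.

15625


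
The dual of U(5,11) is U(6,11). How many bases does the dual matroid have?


The dual of U(r,n) is U(n-r, n) = U(6,11).
Bases of U(6,11) are all (6)-element subsets.
|B(M*)| = C(11,6) = 11! / (6! * 5!) = 462.

462


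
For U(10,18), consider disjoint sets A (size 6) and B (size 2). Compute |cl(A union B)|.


|A union B| = 6 + 2 = 8 (disjoint).
In U(10,18), cl(S) = S if |S| < 10, else cl(S) = E.
Since 8 < 10, cl(A union B) = A union B.
|cl(A union B)| = 8.

8


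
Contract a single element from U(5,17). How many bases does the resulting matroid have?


Contracting e from U(5,17) gives U(4,16).
Bases of U(4,16) = (16 choose 4) = 1820.

1820


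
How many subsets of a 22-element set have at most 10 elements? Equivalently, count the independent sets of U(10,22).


Independent sets of U(10,22) are all subsets of size <= 10.
Count = (22 choose 0) + (22 choose 1) + (22 choose 2) + (22 choose 3) + (22 choose 4) + (22 choose 5) + (22 choose 6) + (22 choose 7) + (22 choose 8) + (22 choose 9) + (22 choose 10)
     = 1 + 22 + 231 + 1540 + 7315 + 26334 + 74613 + 170544 + 319770 + 497420 + 646646
     = 1744436.

1744436


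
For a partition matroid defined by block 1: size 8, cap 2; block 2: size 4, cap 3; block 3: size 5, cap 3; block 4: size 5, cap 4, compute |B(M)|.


A basis picks exactly ci elements from block i.
Number of bases = product of C(|Si|, ci).
= C(8,2) * C(4,3) * C(5,3) * C(5,4)
= 28 * 4 * 10 * 5
= 5600.

5600


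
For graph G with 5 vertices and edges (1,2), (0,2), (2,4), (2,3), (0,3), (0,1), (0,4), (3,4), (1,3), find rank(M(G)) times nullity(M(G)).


r(M) = |V| - c = 5 - 1 = 4.
nullity = |E| - r(M) = 9 - 4 = 5.
Product = 4 * 5 = 20.

20


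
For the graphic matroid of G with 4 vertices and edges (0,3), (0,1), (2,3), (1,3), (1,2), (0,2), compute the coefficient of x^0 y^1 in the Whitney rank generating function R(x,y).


R(x,y) = sum over A in 2^E of x^(r(E)-r(A)) * y^(|A|-r(A)).
G has 4 vertices, 6 edges. r(E) = 3.
Enumerate all 2^6 = 64 subsets.
Count subsets with r(E)-r(A)=0 and |A|-r(A)=1: 15.

15


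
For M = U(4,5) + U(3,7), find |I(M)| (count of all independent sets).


For a direct sum, |I(M1+M2)| = |I(M1)| * |I(M2)|.
|I(U(4,5))| = sum C(5,k) for k=0..4 = 31.
|I(U(3,7))| = sum C(7,k) for k=0..3 = 64.
Total = 31 * 64 = 1984.

1984


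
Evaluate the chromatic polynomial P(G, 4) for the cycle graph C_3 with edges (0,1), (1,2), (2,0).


P(C_3, k) = (k-1)^3 + (-1)^3*(k-1).
P(4) = (3)^3 - 3
= 27 - 3 = 24.

24


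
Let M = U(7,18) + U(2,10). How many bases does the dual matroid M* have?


(M1+M2)* = M1* + M2*.
M1* = U(11,18), bases: C(18,11) = 31824.
M2* = U(8,10), bases: C(10,8) = 45.
|B(M*)| = 31824 * 45 = 1432080.

1432080


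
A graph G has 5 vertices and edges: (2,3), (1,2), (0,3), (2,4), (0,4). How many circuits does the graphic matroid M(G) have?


A circuit in a graphic matroid = edge set of a simple cycle.
G has 5 vertices and 5 edges.
Enumerating all minimal edge subsets forming cycles...
Total circuits found: 1.

1


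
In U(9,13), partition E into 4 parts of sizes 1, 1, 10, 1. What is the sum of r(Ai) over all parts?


r(Ai) = min(|Ai|, 9) for each part.
Sum = min(1,9) + min(1,9) + min(10,9) + min(1,9)
    = 1 + 1 + 9 + 1
    = 12.

12


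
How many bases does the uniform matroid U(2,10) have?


Bases of U(2,10) are all 2-element subsets of the 10-element ground set.
Number of bases = C(10,2).
(10 choose 2) = 45.

45


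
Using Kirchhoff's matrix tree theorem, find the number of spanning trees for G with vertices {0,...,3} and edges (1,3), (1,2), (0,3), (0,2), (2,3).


By Kirchhoff's matrix tree theorem, the number of spanning trees equals
the determinant of any cofactor of the Laplacian matrix L.
G has 4 vertices and 5 edges.
Computing the (3 x 3) cofactor determinant gives 8.

8


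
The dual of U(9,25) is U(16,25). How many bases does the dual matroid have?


The dual of U(r,n) is U(n-r, n) = U(16,25).
Bases of U(16,25) are all (16)-element subsets.
|B(M*)| = C(25,16) = 25! / (16! * 9!) = 2042975.

2042975


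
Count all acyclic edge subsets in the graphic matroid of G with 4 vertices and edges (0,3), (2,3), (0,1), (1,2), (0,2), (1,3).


An independent set in a graphic matroid is an acyclic edge subset.
G has 4 vertices and 6 edges.
Enumerate all 2^6 = 64 subsets, checking for acyclicity.
Total independent sets = 38.

38


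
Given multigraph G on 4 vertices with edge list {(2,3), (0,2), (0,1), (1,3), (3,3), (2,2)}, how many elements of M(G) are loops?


In a graphic matroid, a loop is a self-loop edge (u,u) with rank 0.
Examining all 6 edges for self-loops...
Self-loops found: (3,3), (2,2)
Number of loops = 2.

2


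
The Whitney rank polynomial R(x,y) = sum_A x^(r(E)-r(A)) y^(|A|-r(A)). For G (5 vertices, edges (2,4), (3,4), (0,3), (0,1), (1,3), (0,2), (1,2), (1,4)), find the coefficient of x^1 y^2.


R(x,y) = sum over A in 2^E of x^(r(E)-r(A)) * y^(|A|-r(A)).
G has 5 vertices, 8 edges. r(E) = 4.
Enumerate all 2^8 = 256 subsets.
Count subsets with r(E)-r(A)=1 and |A|-r(A)=2: 4.

4


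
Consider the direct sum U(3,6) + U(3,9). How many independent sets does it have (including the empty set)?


For a direct sum, |I(M1+M2)| = |I(M1)| * |I(M2)|.
|I(U(3,6))| = sum C(6,k) for k=0..3 = 42.
|I(U(3,9))| = sum C(9,k) for k=0..3 = 130.
Total = 42 * 130 = 5460.

5460


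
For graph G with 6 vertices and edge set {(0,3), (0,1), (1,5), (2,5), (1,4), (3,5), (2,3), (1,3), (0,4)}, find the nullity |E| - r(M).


Cycle rank (nullity) = |E| - r(M) = |E| - (|V| - c).
|E| = 9, |V| = 6, c = 1.
Nullity = 9 - (6 - 1) = 9 - 5 = 4.

4


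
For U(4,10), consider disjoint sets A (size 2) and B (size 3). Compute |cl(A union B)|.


|A union B| = 2 + 3 = 5 (disjoint).
In U(4,10), cl(S) = S if |S| < 4, else cl(S) = E.
Since 5 >= 4, cl(A union B) = E.
|cl(A union B)| = 10.

10


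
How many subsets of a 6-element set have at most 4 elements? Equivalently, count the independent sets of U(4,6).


Independent sets of U(4,6) are all subsets of size <= 4.
Count = C(6,0) + C(6,1) + C(6,2) + C(6,3) + C(6,4)
     = 1 + 6 + 15 + 20 + 15
     = 57.

57


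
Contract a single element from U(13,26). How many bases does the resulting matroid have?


Contracting e from U(13,26) gives U(12,25).
Bases of U(12,25) = (25 choose 12) = 5200300.

5200300


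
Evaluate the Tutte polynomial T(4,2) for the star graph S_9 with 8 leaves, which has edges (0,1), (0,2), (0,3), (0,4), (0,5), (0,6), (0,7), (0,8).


A star on 9 vertices is a tree with 8 edges.
T(x,y) = x^(8) for any tree.
T(4,2) = 4^8 = 65536.

65536


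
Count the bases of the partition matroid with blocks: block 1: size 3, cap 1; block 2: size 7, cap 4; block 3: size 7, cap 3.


A basis picks exactly ci elements from block i.
Number of bases = product of C(|Si|, ci).
= C(3,1) * C(7,4) * C(7,3)
= 3 * 35 * 35
= 3675.

3675


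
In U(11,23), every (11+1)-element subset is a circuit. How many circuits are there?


In U(11,23), circuits are the (12)-element subsets.
Any set of 12 elements is dependent, and removing any one element gives
an independent set of size 11, so it is a minimal dependent set.
Number of circuits = C(23,12) = 23! / (12! * 11!) = 1352078.

1352078


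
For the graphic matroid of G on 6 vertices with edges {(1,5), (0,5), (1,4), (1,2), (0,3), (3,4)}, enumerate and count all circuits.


A circuit in a graphic matroid = edge set of a simple cycle.
G has 6 vertices and 6 edges.
Enumerating all minimal edge subsets forming cycles...
Total circuits found: 1.

1


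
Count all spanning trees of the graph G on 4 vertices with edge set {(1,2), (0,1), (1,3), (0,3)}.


By Kirchhoff's matrix tree theorem, the number of spanning trees equals
the determinant of any cofactor of the Laplacian matrix L.
G has 4 vertices and 4 edges.
Computing the (3 x 3) cofactor determinant gives 3.

3


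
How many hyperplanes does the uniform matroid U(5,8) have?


Hyperplanes of U(5,8) are flats of rank 4.
In a uniform matroid, these are exactly the (4)-element subsets.
Count = C(8,4) = 8! / (4! * 4!) = 70.

70


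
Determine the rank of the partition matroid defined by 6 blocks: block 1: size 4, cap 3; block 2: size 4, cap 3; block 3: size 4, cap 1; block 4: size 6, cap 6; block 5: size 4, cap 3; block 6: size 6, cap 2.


Rank of a partition matroid = sum of min(|Si|, ci) for each block.
= min(4,3) + min(4,3) + min(4,1) + min(6,6) + min(4,3) + min(6,2)
= 3 + 3 + 1 + 6 + 3 + 2
= 18.

18


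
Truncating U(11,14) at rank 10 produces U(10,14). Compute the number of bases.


Truncating U(11,14) to rank 10 gives U(10,14).
Bases of U(10,14) are all 10-element subsets of 14 elements.
Number of bases = (14 choose 10) = 1001.

1001


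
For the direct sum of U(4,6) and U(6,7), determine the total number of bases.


Bases of a direct sum M1 + M2: |B| = |B(M1)| * |B(M2)|.
|B(U(4,6))| = C(6,4) = 15.
|B(U(6,7))| = C(7,6) = 7.
Total bases = 15 * 7 = 105.

105


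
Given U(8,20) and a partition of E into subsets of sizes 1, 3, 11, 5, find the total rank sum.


r(Ai) = min(|Ai|, 8) for each part.
Sum = min(1,8) + min(3,8) + min(11,8) + min(5,8)
    = 1 + 3 + 8 + 5
    = 17.

17


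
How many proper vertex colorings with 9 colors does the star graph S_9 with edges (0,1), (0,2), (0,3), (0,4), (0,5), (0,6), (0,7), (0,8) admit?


P(tree, k) = k * (k-1)^(8) for any tree on 9 vertices.
P(9) = 9 * 8^8 = 9 * 16777216 = 150994944.

150994944


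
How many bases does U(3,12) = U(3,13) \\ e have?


Deleting e from U(3,13) gives U(3,12) since n > r.
Bases of U(3,12) = C(12,3) = (12 * 11 * 10) / (1 * 2 * 3) = 220.

220


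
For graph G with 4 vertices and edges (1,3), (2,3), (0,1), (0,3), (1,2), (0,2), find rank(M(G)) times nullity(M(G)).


r(M) = |V| - c = 4 - 1 = 3.
nullity = |E| - r(M) = 6 - 3 = 3.
Product = 3 * 3 = 9.

9


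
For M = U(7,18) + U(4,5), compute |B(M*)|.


(M1+M2)* = M1* + M2*.
M1* = U(11,18), bases: C(18,11) = 31824.
M2* = U(1,5), bases: C(5,1) = 5.
|B(M*)| = 31824 * 5 = 159120.

159120


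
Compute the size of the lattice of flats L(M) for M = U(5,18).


Flats of U(5,18): every subset of size < 5 is a flat, plus E itself.
Count = C(18,0) + C(18,1) + C(18,2) + C(18,3) + C(18,4) + 1
     = 1 + 18 + 153 + 816 + 3060 + 1
     = 4049.

4049


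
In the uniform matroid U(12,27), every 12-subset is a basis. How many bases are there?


Bases of U(12,27) are all 12-element subsets of the 27-element ground set.
Number of bases = C(27,12).
C(27,12) = 27! / (12! * 15!) = 17383860.

17383860


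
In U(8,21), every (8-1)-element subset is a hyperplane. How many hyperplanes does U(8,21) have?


Hyperplanes of U(8,21) are flats of rank 7.
In a uniform matroid, these are exactly the (7)-element subsets.
Count = C(21,7) = 116280.

116280


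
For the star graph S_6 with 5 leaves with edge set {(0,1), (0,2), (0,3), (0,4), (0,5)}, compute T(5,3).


A star on 6 vertices is a tree with 5 edges.
T(x,y) = x^(5) for any tree.
T(5,3) = 5^5 = 3125.

3125


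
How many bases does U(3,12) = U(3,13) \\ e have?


Deleting e from U(3,13) gives U(3,12) since n > r.
Bases of U(3,12) = (12 choose 3) = 220.

220


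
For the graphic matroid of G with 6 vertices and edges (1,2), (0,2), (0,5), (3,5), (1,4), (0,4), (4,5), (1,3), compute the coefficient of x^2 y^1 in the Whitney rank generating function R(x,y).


R(x,y) = sum over A in 2^E of x^(r(E)-r(A)) * y^(|A|-r(A)).
G has 6 vertices, 8 edges. r(E) = 5.
Enumerate all 2^8 = 256 subsets.
Count subsets with r(E)-r(A)=2 and |A|-r(A)=1: 7.

7


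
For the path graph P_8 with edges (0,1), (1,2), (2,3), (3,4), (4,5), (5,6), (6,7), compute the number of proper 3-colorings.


P(P_8, k) = k * (k-1)^(7).
P(3) = 3 * 2^7 = 3 * 128 = 384.

384


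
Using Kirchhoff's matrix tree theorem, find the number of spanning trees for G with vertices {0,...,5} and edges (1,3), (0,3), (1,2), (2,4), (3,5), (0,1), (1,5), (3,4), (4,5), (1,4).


By Kirchhoff's matrix tree theorem, the number of spanning trees equals
the determinant of any cofactor of the Laplacian matrix L.
G has 6 vertices and 10 edges.
Computing the (5 x 5) cofactor determinant gives 99.

99


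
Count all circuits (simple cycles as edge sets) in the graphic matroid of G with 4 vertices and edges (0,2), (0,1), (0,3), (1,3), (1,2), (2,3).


A circuit in a graphic matroid = edge set of a simple cycle.
G has 4 vertices and 6 edges.
Enumerating all minimal edge subsets forming cycles...
Total circuits found: 7.

7


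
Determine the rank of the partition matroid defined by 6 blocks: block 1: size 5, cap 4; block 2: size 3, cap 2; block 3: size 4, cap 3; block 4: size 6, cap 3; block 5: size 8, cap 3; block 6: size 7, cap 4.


Rank of a partition matroid = sum of min(|Si|, ci) for each block.
= min(5,4) + min(3,2) + min(4,3) + min(6,3) + min(8,3) + min(7,4)
= 4 + 2 + 3 + 3 + 3 + 4
= 19.

19


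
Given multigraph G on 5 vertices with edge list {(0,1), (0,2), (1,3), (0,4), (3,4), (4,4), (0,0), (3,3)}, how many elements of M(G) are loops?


In a graphic matroid, a loop is a self-loop edge (u,u) with rank 0.
Examining all 8 edges for self-loops...
Self-loops found: (4,4), (0,0), (3,3)
Number of loops = 3.

3


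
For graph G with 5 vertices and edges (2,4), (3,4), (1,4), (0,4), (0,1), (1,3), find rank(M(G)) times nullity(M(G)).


r(M) = |V| - c = 5 - 1 = 4.
nullity = |E| - r(M) = 6 - 4 = 2.
Product = 4 * 2 = 8.

8


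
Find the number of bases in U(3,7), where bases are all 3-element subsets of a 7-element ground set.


Bases of U(3,7) are all 3-element subsets of the 7-element ground set.
Number of bases = C(7,3).
C(7,3) = (7 * 6 * 5) / (1 * 2 * 3) = 35.

35


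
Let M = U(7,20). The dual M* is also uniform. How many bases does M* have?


The dual of U(r,n) is U(n-r, n) = U(13,20).
Bases of U(13,20) are all (13)-element subsets.
|B(M*)| = C(20,13) = 20! / (13! * 7!) = 77520.

77520


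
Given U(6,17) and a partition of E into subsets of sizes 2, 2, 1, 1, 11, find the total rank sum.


r(Ai) = min(|Ai|, 6) for each part.
Sum = min(2,6) + min(2,6) + min(1,6) + min(1,6) + min(11,6)
    = 2 + 2 + 1 + 1 + 6
    = 12.

12


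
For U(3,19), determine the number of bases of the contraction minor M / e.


Contracting e from U(3,19) gives U(2,18).
Bases of U(2,18) = C(18,2) = 18! / (2! * 16!) = 153.

153


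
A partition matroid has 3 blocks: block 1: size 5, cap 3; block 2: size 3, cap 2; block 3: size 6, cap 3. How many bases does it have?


A basis picks exactly ci elements from block i.
Number of bases = product of C(|Si|, ci).
= C(5,3) * C(3,2) * C(6,3)
= 10 * 3 * 20
= 600.

600


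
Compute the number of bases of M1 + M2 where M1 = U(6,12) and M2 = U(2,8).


Bases of a direct sum M1 + M2: |B| = |B(M1)| * |B(M2)|.
|B(U(6,12))| = C(12,6) = 924.
|B(U(2,8))| = C(8,2) = 28.
Total bases = 924 * 28 = 25872.

25872


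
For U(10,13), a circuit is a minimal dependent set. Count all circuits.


In U(10,13), circuits are the (11)-element subsets.
Any set of 11 elements is dependent, and removing any one element gives
an independent set of size 10, so it is a minimal dependent set.
Number of circuits = C(13,11) = 78.

78


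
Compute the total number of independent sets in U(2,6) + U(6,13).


For a direct sum, |I(M1+M2)| = |I(M1)| * |I(M2)|.
|I(U(2,6))| = sum C(6,k) for k=0..2 = 22.
|I(U(6,13))| = sum C(13,k) for k=0..6 = 4096.
Total = 22 * 4096 = 90112.

90112


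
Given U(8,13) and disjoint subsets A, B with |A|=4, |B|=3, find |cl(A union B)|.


|A union B| = 4 + 3 = 7 (disjoint).
In U(8,13), cl(S) = S if |S| < 8, else cl(S) = E.
Since 7 < 8, cl(A union B) = A union B.
|cl(A union B)| = 7.

7


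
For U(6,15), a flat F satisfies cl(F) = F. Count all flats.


Flats of U(6,15): every subset of size < 6 is a flat, plus E itself.
Count = C(15,0) + C(15,1) + C(15,2) + C(15,3) + C(15,4) + C(15,5) + 1
     = 1 + 15 + 105 + 455 + 1365 + 3003 + 1
     = 4945.

4945


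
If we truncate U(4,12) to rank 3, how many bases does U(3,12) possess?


Truncating U(4,12) to rank 3 gives U(3,12).
Bases of U(3,12) are all 3-element subsets of 12 elements.
Number of bases = (12 choose 3) = 220.

220


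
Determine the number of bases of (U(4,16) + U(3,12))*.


(M1+M2)* = M1* + M2*.
M1* = U(12,16), bases: C(16,12) = 1820.
M2* = U(9,12), bases: C(12,9) = 220.
|B(M*)| = 1820 * 220 = 400400.

400400


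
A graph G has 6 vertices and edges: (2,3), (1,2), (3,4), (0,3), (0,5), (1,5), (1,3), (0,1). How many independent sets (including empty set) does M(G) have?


An independent set in a graphic matroid is an acyclic edge subset.
G has 6 vertices and 8 edges.
Enumerate all 2^8 = 256 subsets, checking for acyclicity.
Total independent sets = 164.

164


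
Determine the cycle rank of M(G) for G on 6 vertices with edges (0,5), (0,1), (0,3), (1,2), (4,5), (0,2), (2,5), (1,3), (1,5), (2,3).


Cycle rank (nullity) = |E| - r(M) = |E| - (|V| - c).
|E| = 10, |V| = 6, c = 1.
Nullity = 10 - (6 - 1) = 10 - 5 = 5.

5


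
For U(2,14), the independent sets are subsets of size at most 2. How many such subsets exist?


Independent sets of U(2,14) are all subsets of size <= 2.
Count = (14 choose 0) + (14 choose 1) + (14 choose 2)
     = 1 + 14 + 91
     = 106.

106


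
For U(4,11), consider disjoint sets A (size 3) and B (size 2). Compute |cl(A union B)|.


|A union B| = 3 + 2 = 5 (disjoint).
In U(4,11), cl(S) = S if |S| < 4, else cl(S) = E.
Since 5 >= 4, cl(A union B) = E.
|cl(A union B)| = 11.

11


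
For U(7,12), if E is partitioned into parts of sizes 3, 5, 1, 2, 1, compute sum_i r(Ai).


r(Ai) = min(|Ai|, 7) for each part.
Sum = min(3,7) + min(5,7) + min(1,7) + min(2,7) + min(1,7)
    = 3 + 5 + 1 + 2 + 1
    = 12.

12


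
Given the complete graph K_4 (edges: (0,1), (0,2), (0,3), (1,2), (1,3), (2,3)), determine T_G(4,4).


T(K_4; x,y) = x^3 + 3x^2 + 4xy + 2x + y^3 + 3y^2 + 2y.
Substituting x=4, y=4:
= 64 + 48 + 64 + 8 + 64 + 48 + 8
= 304.

304


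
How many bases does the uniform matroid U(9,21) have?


Bases of U(9,21) are all 9-element subsets of the 21-element ground set.
Number of bases = C(21,9).
C(21,9) = 21! / (9! * 12!) = 293930.

293930


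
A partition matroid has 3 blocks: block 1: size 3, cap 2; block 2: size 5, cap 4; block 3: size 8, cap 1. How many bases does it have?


A basis picks exactly ci elements from block i.
Number of bases = product of C(|Si|, ci).
= C(3,2) * C(5,4) * C(8,1)
= 3 * 5 * 8
= 120.

120


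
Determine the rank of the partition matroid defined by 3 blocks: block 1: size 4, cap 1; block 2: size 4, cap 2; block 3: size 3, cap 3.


Rank of a partition matroid = sum of min(|Si|, ci) for each block.
= min(4,1) + min(4,2) + min(3,3)
= 1 + 2 + 3
= 6.

6


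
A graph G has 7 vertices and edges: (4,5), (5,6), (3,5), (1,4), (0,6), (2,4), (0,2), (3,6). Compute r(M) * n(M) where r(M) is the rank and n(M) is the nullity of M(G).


r(M) = |V| - c = 7 - 1 = 6.
nullity = |E| - r(M) = 8 - 6 = 2.
Product = 6 * 2 = 12.

12


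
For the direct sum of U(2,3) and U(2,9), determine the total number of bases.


Bases of a direct sum M1 + M2: |B| = |B(M1)| * |B(M2)|.
|B(U(2,3))| = C(3,2) = 3.
|B(U(2,9))| = C(9,2) = 36.
Total bases = 3 * 36 = 108.

108


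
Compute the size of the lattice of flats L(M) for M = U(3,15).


Flats of U(3,15): every subset of size < 3 is a flat, plus E itself.
Count = (15 choose 0) + (15 choose 1) + (15 choose 2) + 1
     = 1 + 15 + 105 + 1
     = 122.

122


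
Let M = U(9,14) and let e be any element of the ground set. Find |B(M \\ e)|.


Deleting e from U(9,14) gives U(9,13) since n > r.
Bases of U(9,13) = (13 choose 9) = 715.

715


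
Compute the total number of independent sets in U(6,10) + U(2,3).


For a direct sum, |I(M1+M2)| = |I(M1)| * |I(M2)|.
|I(U(6,10))| = sum C(10,k) for k=0..6 = 848.
|I(U(2,3))| = sum C(3,k) for k=0..2 = 7.
Total = 848 * 7 = 5936.

5936


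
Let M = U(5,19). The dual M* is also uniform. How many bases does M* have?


The dual of U(r,n) is U(n-r, n) = U(14,19).
Bases of U(14,19) are all (14)-element subsets.
|B(M*)| = C(19,14) = 19! / (14! * 5!) = 11628.

11628


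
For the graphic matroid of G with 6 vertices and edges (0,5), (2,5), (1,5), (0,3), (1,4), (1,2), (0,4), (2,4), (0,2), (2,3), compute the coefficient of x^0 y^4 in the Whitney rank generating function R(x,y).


R(x,y) = sum over A in 2^E of x^(r(E)-r(A)) * y^(|A|-r(A)).
G has 6 vertices, 10 edges. r(E) = 5.
Enumerate all 2^10 = 1024 subsets.
Count subsets with r(E)-r(A)=0 and |A|-r(A)=4: 10.

10


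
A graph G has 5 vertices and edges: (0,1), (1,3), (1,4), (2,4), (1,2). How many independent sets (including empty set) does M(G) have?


An independent set in a graphic matroid is an acyclic edge subset.
G has 5 vertices and 5 edges.
Enumerate all 2^5 = 32 subsets, checking for acyclicity.
Total independent sets = 28.

28


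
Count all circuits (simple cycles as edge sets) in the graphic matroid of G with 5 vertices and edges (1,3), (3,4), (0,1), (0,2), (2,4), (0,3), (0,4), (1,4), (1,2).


A circuit in a graphic matroid = edge set of a simple cycle.
G has 5 vertices and 9 edges.
Enumerating all minimal edge subsets forming cycles...
Total circuits found: 22.

22


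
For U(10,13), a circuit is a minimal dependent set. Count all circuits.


In U(10,13), circuits are the (11)-element subsets.
Any set of 11 elements is dependent, and removing any one element gives
an independent set of size 10, so it is a minimal dependent set.
Number of circuits = C(13,11) = 13! / (11! * 2!) = 78.

78


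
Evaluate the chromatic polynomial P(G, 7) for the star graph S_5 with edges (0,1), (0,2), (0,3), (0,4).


P(tree, k) = k * (k-1)^(4) for any tree on 5 vertices.
P(7) = 7 * 6^4 = 7 * 1296 = 9072.

9072


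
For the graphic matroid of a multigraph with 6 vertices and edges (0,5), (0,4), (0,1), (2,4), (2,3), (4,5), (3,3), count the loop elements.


In a graphic matroid, a loop is a self-loop edge (u,u) with rank 0.
Examining all 7 edges for self-loops...
Self-loops found: (3,3)
Number of loops = 1.

1


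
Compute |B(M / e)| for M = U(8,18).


Contracting e from U(8,18) gives U(7,17).
Bases of U(7,17) = (17 choose 7) = 19448.

19448


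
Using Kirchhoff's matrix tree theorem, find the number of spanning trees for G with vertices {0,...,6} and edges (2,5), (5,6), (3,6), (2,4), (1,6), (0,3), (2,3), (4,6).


By Kirchhoff's matrix tree theorem, the number of spanning trees equals
the determinant of any cofactor of the Laplacian matrix L.
G has 7 vertices and 8 edges.
Computing the (6 x 6) cofactor determinant gives 12.

12


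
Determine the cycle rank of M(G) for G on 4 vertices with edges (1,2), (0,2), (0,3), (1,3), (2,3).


Cycle rank (nullity) = |E| - r(M) = |E| - (|V| - c).
|E| = 5, |V| = 4, c = 1.
Nullity = 5 - (4 - 1) = 5 - 3 = 2.

2


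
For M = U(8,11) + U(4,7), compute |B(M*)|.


(M1+M2)* = M1* + M2*.
M1* = U(3,11), bases: C(11,3) = 165.
M2* = U(3,7), bases: C(7,3) = 35.
|B(M*)| = 165 * 35 = 5775.

5775


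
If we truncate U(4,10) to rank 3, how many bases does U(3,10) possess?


Truncating U(4,10) to rank 3 gives U(3,10).
Bases of U(3,10) are all 3-element subsets of 10 elements.
Number of bases = (10 choose 3) = 120.

120


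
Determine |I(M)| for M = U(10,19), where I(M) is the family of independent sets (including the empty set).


Independent sets of U(10,19) are all subsets of size <= 10.
Count = C(19,0) + C(19,1) + C(19,2) + C(19,3) + C(19,4) + C(19,5) + C(19,6) + C(19,7) + C(19,8) + C(19,9) + C(19,10)
     = 1 + 19 + 171 + 969 + 3876 + 11628 + 27132 + 50388 + 75582 + 92378 + 92378
     = 354522.

354522


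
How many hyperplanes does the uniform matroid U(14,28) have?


Hyperplanes of U(14,28) are flats of rank 13.
In a uniform matroid, these are exactly the (13)-element subsets.
Count = C(28,13) = 37442160.

37442160


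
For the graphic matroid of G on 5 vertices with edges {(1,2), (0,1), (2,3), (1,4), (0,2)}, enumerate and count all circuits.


A circuit in a graphic matroid = edge set of a simple cycle.
G has 5 vertices and 5 edges.
Enumerating all minimal edge subsets forming cycles...
Total circuits found: 1.

1


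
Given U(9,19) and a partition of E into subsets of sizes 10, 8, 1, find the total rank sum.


r(Ai) = min(|Ai|, 9) for each part.
Sum = min(10,9) + min(8,9) + min(1,9)
    = 9 + 8 + 1
    = 18.

18


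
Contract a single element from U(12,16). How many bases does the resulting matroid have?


Contracting e from U(12,16) gives U(11,15).
Bases of U(11,15) = C(15,11) = 1365.

1365


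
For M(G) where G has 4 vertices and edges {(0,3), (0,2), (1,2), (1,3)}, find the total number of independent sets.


An independent set in a graphic matroid is an acyclic edge subset.
G has 4 vertices and 4 edges.
Enumerate all 2^4 = 16 subsets, checking for acyclicity.
Total independent sets = 15.

15


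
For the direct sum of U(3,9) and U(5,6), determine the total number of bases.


Bases of a direct sum M1 + M2: |B| = |B(M1)| * |B(M2)|.
|B(U(3,9))| = C(9,3) = 84.
|B(U(5,6))| = C(6,5) = 6.
Total bases = 84 * 6 = 504.

504


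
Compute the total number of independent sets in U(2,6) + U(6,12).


For a direct sum, |I(M1+M2)| = |I(M1)| * |I(M2)|.
|I(U(2,6))| = sum C(6,k) for k=0..2 = 22.
|I(U(6,12))| = sum C(12,k) for k=0..6 = 2510.
Total = 22 * 2510 = 55220.

55220


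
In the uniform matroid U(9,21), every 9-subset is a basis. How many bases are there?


Bases of U(9,21) are all 9-element subsets of the 21-element ground set.
Number of bases = C(21,9).
C(21,9) = 293930.

293930


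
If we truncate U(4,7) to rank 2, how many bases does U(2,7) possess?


Truncating U(4,7) to rank 2 gives U(2,7).
Bases of U(2,7) are all 2-element subsets of 7 elements.
Number of bases = C(7,2) = (7 * 6) / (1 * 2) = 21.

21


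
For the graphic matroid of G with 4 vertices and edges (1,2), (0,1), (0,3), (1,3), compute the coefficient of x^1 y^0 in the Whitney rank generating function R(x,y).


R(x,y) = sum over A in 2^E of x^(r(E)-r(A)) * y^(|A|-r(A)).
G has 4 vertices, 4 edges. r(E) = 3.
Enumerate all 2^4 = 16 subsets.
Count subsets with r(E)-r(A)=1 and |A|-r(A)=0: 6.

6


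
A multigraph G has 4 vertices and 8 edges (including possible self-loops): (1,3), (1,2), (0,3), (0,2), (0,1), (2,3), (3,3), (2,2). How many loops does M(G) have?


In a graphic matroid, a loop is a self-loop edge (u,u) with rank 0.
Examining all 8 edges for self-loops...
Self-loops found: (3,3), (2,2)
Number of loops = 2.

2


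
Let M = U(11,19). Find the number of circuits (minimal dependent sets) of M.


In U(11,19), circuits are the (12)-element subsets.
Any set of 12 elements is dependent, and removing any one element gives
an independent set of size 11, so it is a minimal dependent set.
Number of circuits = C(19,12) = 50388.

50388


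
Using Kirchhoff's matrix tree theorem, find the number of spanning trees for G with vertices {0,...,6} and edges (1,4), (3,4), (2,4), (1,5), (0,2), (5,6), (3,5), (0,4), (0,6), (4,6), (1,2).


By Kirchhoff's matrix tree theorem, the number of spanning trees equals
the determinant of any cofactor of the Laplacian matrix L.
G has 7 vertices and 11 edges.
Computing the (6 x 6) cofactor determinant gives 187.

187


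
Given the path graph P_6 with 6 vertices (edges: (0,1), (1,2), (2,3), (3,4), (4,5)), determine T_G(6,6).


A path on 6 vertices is a tree with 5 edges.
T(x,y) = x^(5) for any tree.
T(6,6) = 6^5 = 7776.

7776


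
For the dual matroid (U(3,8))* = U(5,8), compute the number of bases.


The dual of U(r,n) is U(n-r, n) = U(5,8).
Bases of U(5,8) are all (5)-element subsets.
|B(M*)| = C(8,5) = 56.

56


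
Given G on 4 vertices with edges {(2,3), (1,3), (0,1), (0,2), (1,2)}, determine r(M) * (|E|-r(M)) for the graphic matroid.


r(M) = |V| - c = 4 - 1 = 3.
nullity = |E| - r(M) = 5 - 3 = 2.
Product = 3 * 2 = 6.

6


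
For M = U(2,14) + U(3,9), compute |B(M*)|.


(M1+M2)* = M1* + M2*.
M1* = U(12,14), bases: C(14,12) = 91.
M2* = U(6,9), bases: C(9,6) = 84.
|B(M*)| = 91 * 84 = 7644.

7644


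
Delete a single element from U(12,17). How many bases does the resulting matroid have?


Deleting e from U(12,17) gives U(12,16) since n > r.
Bases of U(12,16) = C(16,12) = 16! / (12! * 4!) = 1820.

1820


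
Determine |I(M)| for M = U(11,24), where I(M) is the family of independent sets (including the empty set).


Independent sets of U(11,24) are all subsets of size <= 11.
Count = C(24,0) + C(24,1) + C(24,2) + C(24,3) + C(24,4) + C(24,5) + C(24,6) + C(24,7) + C(24,8) + C(24,9) + C(24,10) + C(24,11)
     = 1 + 24 + 276 + 2024 + 10626 + 42504 + 134596 + 346104 + 735471 + 1307504 + 1961256 + 2496144
     = 7036530.

7036530


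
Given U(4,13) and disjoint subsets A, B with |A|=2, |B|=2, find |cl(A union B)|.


|A union B| = 2 + 2 = 4 (disjoint).
In U(4,13), cl(S) = S if |S| < 4, else cl(S) = E.
Since 4 >= 4, cl(A union B) = E.
|cl(A union B)| = 13.

13


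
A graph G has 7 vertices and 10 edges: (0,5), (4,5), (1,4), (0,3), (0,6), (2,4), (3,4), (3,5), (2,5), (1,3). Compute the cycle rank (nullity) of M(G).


Cycle rank (nullity) = |E| - r(M) = |E| - (|V| - c).
|E| = 10, |V| = 7, c = 1.
Nullity = 10 - (7 - 1) = 10 - 6 = 4.

4


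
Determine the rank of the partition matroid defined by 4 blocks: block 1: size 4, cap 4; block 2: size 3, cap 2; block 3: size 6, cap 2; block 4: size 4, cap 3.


Rank of a partition matroid = sum of min(|Si|, ci) for each block.
= min(4,4) + min(3,2) + min(6,2) + min(4,3)
= 4 + 2 + 2 + 3
= 11.

11


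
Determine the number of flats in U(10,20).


Flats of U(10,20): every subset of size < 10 is a flat, plus E itself.
Count = C(20,0) + C(20,1) + C(20,2) + C(20,3) + C(20,4) + C(20,5) + C(20,6) + C(20,7) + C(20,8) + C(20,9) + 1
     = 1 + 20 + 190 + 1140 + 4845 + 15504 + 38760 + 77520 + 125970 + 167960 + 1
     = 431911.

431911


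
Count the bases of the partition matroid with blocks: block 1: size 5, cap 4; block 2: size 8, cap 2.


A basis picks exactly ci elements from block i.
Number of bases = product of C(|Si|, ci).
= C(5,4) * C(8,2)
= 5 * 28
= 140.

140


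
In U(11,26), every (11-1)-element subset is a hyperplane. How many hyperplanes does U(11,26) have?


Hyperplanes of U(11,26) are flats of rank 10.
In a uniform matroid, these are exactly the (10)-element subsets.
Count = C(26,10) = 26! / (10! * 16!) = 5311735.

5311735


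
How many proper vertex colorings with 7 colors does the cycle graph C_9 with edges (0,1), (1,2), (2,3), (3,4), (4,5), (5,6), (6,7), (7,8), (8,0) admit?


P(C_9, k) = (k-1)^9 + (-1)^9*(k-1).
P(7) = (6)^9 - 6
= 10077696 - 6 = 10077690.

10077690


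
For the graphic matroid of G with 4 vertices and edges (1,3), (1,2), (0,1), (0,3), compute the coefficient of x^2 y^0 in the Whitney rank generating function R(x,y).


R(x,y) = sum over A in 2^E of x^(r(E)-r(A)) * y^(|A|-r(A)).
G has 4 vertices, 4 edges. r(E) = 3.
Enumerate all 2^4 = 16 subsets.
Count subsets with r(E)-r(A)=2 and |A|-r(A)=0: 4.

4


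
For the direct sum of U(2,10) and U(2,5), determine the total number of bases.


Bases of a direct sum M1 + M2: |B| = |B(M1)| * |B(M2)|.
|B(U(2,10))| = C(10,2) = 45.
|B(U(2,5))| = C(5,2) = 10.
Total bases = 45 * 10 = 450.

450


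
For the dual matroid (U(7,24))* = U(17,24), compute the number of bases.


The dual of U(r,n) is U(n-r, n) = U(17,24).
Bases of U(17,24) are all (17)-element subsets.
|B(M*)| = (24 choose 17) = 346104.

346104


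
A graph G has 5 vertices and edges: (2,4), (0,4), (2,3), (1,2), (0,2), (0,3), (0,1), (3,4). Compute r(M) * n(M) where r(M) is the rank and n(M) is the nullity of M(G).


r(M) = |V| - c = 5 - 1 = 4.
nullity = |E| - r(M) = 8 - 4 = 4.
Product = 4 * 4 = 16.

16


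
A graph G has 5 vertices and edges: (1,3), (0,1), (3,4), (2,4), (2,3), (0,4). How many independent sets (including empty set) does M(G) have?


An independent set in a graphic matroid is an acyclic edge subset.
G has 5 vertices and 6 edges.
Enumerate all 2^6 = 64 subsets, checking for acyclicity.
Total independent sets = 52.

52


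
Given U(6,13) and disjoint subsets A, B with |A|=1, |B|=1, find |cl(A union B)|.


|A union B| = 1 + 1 = 2 (disjoint).
In U(6,13), cl(S) = S if |S| < 6, else cl(S) = E.
Since 2 < 6, cl(A union B) = A union B.
|cl(A union B)| = 2.

2


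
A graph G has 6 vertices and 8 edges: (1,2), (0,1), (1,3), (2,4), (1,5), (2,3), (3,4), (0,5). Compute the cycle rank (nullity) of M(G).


Cycle rank (nullity) = |E| - r(M) = |E| - (|V| - c).
|E| = 8, |V| = 6, c = 1.
Nullity = 8 - (6 - 1) = 8 - 5 = 3.

3


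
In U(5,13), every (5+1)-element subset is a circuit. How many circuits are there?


In U(5,13), circuits are the (6)-element subsets.
Any set of 6 elements is dependent, and removing any one element gives
an independent set of size 5, so it is a minimal dependent set.
Number of circuits = C(13,6) = 1716.

1716


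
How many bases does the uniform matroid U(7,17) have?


Bases of U(7,17) are all 7-element subsets of the 17-element ground set.
Number of bases = C(17,7).
C(17,7) = 17! / (7! * 10!) = 19448.

19448


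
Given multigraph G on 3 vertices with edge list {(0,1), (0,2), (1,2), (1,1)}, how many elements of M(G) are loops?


In a graphic matroid, a loop is a self-loop edge (u,u) with rank 0.
Examining all 4 edges for self-loops...
Self-loops found: (1,1)
Number of loops = 1.

1


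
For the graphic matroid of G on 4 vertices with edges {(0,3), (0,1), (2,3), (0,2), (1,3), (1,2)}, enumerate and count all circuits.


A circuit in a graphic matroid = edge set of a simple cycle.
G has 4 vertices and 6 edges.
Enumerating all minimal edge subsets forming cycles...
Total circuits found: 7.

7


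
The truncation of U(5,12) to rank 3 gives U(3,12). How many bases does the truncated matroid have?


Truncating U(5,12) to rank 3 gives U(3,12).
Bases of U(3,12) are all 3-element subsets of 12 elements.
Number of bases = C(12,3) = (12 * 11 * 10) / (1 * 2 * 3) = 220.

220


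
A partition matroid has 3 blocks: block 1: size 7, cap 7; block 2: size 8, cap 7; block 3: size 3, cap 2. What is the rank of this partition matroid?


Rank of a partition matroid = sum of min(|Si|, ci) for each block.
= min(7,7) + min(8,7) + min(3,2)
= 7 + 7 + 2
= 16.

16


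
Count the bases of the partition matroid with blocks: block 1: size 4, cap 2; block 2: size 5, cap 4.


A basis picks exactly ci elements from block i.
Number of bases = product of C(|Si|, ci).
= C(4,2) * C(5,4)
= 6 * 5
= 30.

30


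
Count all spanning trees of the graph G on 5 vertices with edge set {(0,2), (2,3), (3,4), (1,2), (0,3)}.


By Kirchhoff's matrix tree theorem, the number of spanning trees equals
the determinant of any cofactor of the Laplacian matrix L.
G has 5 vertices and 5 edges.
Computing the (4 x 4) cofactor determinant gives 3.

3


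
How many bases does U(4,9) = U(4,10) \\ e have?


Deleting e from U(4,10) gives U(4,9) since n > r.
Bases of U(4,9) = C(9,4) = 9! / (4! * 5!) = 126.

126


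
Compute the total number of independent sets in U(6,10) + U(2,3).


For a direct sum, |I(M1+M2)| = |I(M1)| * |I(M2)|.
|I(U(6,10))| = sum C(10,k) for k=0..6 = 848.
|I(U(2,3))| = sum C(3,k) for k=0..2 = 7.
Total = 848 * 7 = 5936.

5936


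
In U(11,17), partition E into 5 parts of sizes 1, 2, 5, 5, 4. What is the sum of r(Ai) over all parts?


r(Ai) = min(|Ai|, 11) for each part.
Sum = min(1,11) + min(2,11) + min(5,11) + min(5,11) + min(4,11)
    = 1 + 2 + 5 + 5 + 4
    = 17.

17


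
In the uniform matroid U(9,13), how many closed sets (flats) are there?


Flats of U(9,13): every subset of size < 9 is a flat, plus E itself.
Count = (13 choose 0) + (13 choose 1) + (13 choose 2) + (13 choose 3) + (13 choose 4) + (13 choose 5) + (13 choose 6) + (13 choose 7) + (13 choose 8) + 1
     = 1 + 13 + 78 + 286 + 715 + 1287 + 1716 + 1716 + 1287 + 1
     = 7100.

7100


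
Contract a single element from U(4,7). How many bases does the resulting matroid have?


Contracting e from U(4,7) gives U(3,6).
Bases of U(3,6) = (6 choose 3) = 20.

20
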